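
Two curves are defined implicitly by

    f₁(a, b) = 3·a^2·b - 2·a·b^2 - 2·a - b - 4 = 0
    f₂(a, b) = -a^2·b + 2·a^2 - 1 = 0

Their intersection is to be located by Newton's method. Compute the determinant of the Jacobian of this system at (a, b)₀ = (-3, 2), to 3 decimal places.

414.000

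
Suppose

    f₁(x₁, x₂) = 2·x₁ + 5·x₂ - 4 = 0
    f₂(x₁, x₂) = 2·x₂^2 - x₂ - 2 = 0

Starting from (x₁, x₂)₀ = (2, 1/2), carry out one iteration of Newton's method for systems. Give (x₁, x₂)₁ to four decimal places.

At (2, 1/2): F = (2.5000, -2.0000).
Jacobian J = [[2, 5], [0, 4·x₂ - 1]].
At the point, J = [[2.0000, 5.0000], [0.0000, 1.0000]] (det J = 2.0000).
Solving J·Δ = −F gives Δ = (-6.2500, 2.0000).
Then the next iterate is (x₁, x₂)₁ = (-4.2500, 2.5000).

(-4.2500, 2.5000)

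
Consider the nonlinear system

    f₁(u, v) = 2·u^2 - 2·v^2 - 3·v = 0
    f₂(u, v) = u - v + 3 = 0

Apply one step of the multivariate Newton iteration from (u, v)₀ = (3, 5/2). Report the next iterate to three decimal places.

At (3, 5/2): F = (-2.000, 3.500).
Jacobian J = [[4·u, -4·v - 3], [1, -1]].
At the point, J = [[12.000, -13.000], [1.000, -1.000]] (det J = 1.000).
Solving J·Δ = −F gives Δ = (-47.500, -44.000).
Then the next iterate is (u, v)₁ = (-44.500, -41.500).

(-44.500, -41.500)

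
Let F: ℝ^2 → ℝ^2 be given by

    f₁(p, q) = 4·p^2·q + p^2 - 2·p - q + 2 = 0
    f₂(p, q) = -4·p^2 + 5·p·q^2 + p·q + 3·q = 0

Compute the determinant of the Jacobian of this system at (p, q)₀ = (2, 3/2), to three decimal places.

J = [[8·p·q + 2·p - 2, 4·p^2 - 1], [-8·p + 5·q^2 + q, 10·p·q + p + 3]].
At the point, J = [[26.000, 15.000], [-3.250, 35.000]].
det J = 958.750.

958.750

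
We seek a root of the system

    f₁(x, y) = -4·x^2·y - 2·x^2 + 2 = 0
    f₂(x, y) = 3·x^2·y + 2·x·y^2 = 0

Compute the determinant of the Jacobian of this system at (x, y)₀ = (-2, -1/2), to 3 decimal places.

104.000

J = [[-8·x·y - 4·x, -4·x^2], [6·x·y + 2·y^2, 3·x^2 + 4·x·y]].
At the point, J = [[0.000, -16.000], [6.500, 16.000]].
det J = 104.000.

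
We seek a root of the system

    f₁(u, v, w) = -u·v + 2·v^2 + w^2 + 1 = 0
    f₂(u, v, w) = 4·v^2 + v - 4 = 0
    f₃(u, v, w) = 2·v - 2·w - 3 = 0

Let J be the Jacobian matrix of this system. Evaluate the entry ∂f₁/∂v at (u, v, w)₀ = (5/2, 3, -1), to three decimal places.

9.500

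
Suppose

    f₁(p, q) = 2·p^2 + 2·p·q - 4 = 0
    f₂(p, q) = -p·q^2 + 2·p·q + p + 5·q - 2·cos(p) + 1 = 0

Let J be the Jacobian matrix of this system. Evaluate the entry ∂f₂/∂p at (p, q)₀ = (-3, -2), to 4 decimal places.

∂f₂/∂p = -q^2 + 2·q + 2·sin(p) + 1.
At (-3, -2) this is -7.2822.

-7.2822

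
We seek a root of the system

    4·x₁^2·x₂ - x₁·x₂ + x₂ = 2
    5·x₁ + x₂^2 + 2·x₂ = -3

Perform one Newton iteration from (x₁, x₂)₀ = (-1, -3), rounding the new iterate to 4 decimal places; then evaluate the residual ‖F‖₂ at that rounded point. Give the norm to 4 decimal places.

6.8860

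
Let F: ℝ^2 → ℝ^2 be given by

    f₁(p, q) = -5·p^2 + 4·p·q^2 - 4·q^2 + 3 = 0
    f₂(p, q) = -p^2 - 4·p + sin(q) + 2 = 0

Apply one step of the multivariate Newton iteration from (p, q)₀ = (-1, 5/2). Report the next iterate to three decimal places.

(1.458, 3.351)

At (-1, 5/2): F = (-52.000, 5.59847).
Jacobian J = [[-10·p + 4·q^2, 8·p·q - 8·q], [-2·p - 4, cos(q)]].
At the point, J = [[35.000, -40.000], [-2.000, -0.80114]] (det J = -108.04003).
Solving J·Δ = −F gives Δ = (2.458, 0.851).
Then the next iterate is (p, q)₁ = (1.458, 3.351).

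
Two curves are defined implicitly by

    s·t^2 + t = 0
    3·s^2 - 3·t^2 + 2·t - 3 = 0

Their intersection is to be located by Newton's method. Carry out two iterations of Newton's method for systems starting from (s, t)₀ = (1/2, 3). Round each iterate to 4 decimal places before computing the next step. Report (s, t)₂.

(0.1757, 0.5510)

At (1/2, 3): F = (7.5000, -23.2500).
Jacobian J = [[t^2, 2·s·t + 1], [6·s, -6·t + 2]].
At the point, J = [[9.0000, 4.0000], [3.0000, -16.0000]] (det J = -156.0000).
Solving J·Δ = −F gives Δ = (-0.1731, -1.4856).
Then the next iterate is (s, t)₁ = (0.3269, 1.5144).
Round to (0.3269, 1.5144) and repeat: F = (2.264115, -6.530831), J = [[2.293407, 1.990115], [1.9614, -7.0864]].
Δ = (-0.1512, -0.9634), so (s, t)₂ = (0.1757, 0.5510).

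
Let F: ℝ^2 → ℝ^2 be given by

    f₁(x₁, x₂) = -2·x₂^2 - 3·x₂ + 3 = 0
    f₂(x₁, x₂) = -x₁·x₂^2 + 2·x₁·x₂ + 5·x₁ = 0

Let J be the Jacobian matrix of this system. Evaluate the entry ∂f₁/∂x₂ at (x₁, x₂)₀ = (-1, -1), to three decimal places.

1.000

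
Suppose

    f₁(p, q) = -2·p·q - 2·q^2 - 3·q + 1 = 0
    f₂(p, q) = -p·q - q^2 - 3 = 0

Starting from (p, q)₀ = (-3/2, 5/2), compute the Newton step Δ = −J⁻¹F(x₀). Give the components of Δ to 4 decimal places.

(-1.9667, -0.1667)

At (-3/2, 5/2): F = (-11.5000, -5.5000).
Jacobian J = [[-2·q, -2·p - 4·q - 3], [-q, -p - 2·q]].
At the point, J = [[-5.0000, -10.0000], [-2.5000, -3.5000]] (det J = -7.5000).
Solving J·Δ = −F gives Δ = (-1.9667, -0.1667).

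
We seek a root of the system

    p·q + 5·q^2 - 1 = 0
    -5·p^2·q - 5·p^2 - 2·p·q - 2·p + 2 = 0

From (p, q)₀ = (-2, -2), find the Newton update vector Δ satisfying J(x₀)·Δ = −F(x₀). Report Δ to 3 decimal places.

(0.077, 1.038)

At (-2, -2): F = (23.000, 18.000).
Jacobian J = [[q, p + 10·q], [-10·p·q - 10·p - 2·q - 2, -5·p^2 - 2·p]].
At the point, J = [[-2.000, -22.000], [-18.000, -16.000]] (det J = -364.000).
Solving J·Δ = −F gives Δ = (0.077, 1.038).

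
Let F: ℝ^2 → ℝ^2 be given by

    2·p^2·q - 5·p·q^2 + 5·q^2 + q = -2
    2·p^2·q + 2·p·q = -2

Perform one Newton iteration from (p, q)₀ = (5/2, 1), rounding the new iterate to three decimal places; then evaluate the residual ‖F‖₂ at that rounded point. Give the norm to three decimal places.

7.374

At (5/2, 1): F = (8.000, 19.500).
Jacobian J = [[4·p·q - 5·q^2, 2·p^2 - 10·p·q + 10·q + 1], [4·p·q + 2·q, 2·p^2 + 2·p]].
At the point, J = [[5.000, -1.500], [12.000, 17.500]] (det J = 105.500).
Solving J·Δ = −F gives Δ = (-1.604, -0.014).
Then the next iterate is (p, q)₁ = (0.896, 0.986).
Re-evaluating at (0.896, 0.986): F = (5.07470, 5.35007), so ‖F‖₂ = 7.374.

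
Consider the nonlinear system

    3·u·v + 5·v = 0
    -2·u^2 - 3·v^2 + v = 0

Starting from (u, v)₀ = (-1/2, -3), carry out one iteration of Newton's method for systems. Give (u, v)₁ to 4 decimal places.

At (-1/2, -3): F = (-10.5000, -30.5000).
Jacobian J = [[3·v, 3·u + 5], [-4·u, -6·v + 1]].
At the point, J = [[-9.0000, 3.5000], [2.0000, 19.0000]] (det J = -178.0000).
Solving J·Δ = −F gives Δ = (-0.5211, 1.6601).
Then the next iterate is (u, v)₁ = (-1.0211, -1.3399).

(-1.0211, -1.3399)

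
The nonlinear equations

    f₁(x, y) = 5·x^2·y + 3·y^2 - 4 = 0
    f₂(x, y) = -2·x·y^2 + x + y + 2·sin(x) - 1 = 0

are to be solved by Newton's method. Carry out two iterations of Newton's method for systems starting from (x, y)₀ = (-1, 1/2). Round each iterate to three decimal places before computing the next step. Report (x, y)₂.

At (-1, 1/2): F = (-0.750, -2.68294).
Jacobian J = [[10·x·y, 5·x^2 + 6·y], [-2·y^2 + 2·cos(x) + 1, -4·x·y + 1]].
At the point, J = [[-5.000, 8.000], [1.58060, 3.000]] (det J = -27.64484).
Solving J·Δ = −F gives Δ = (0.695, 0.528).
Then the next iterate is (x, y)₁ = (-0.305, 1.028).
Round to (-0.305, 1.028) and repeat: F = (-0.35150, -0.23295), J = [[-3.13540, 6.63312], [0.79413, 2.25416]].
Δ = (0.061, 0.082), so (x, y)₂ = (-0.244, 1.110).

(-0.244, 1.110)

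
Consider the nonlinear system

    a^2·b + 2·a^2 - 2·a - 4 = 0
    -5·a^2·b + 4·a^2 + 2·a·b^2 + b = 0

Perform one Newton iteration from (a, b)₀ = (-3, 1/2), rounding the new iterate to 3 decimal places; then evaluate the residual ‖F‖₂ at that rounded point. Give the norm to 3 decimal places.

6.130

At (-3, 1/2): F = (24.500, 12.500).
Jacobian J = [[2·a·b + 4·a - 2, a^2], [-10·a·b + 8·a + 2·b^2, -5·a^2 + 4·a·b + 1]].
At the point, J = [[-17.000, 9.000], [-8.500, -50.000]] (det J = 926.500).
Solving J·Δ = −F gives Δ = (1.444, 0.005).
Then the next iterate is (a, b)₁ = (-1.556, 0.505).
Re-evaluating at (-1.556, 0.505): F = (5.17695, 3.28254), so ‖F‖₂ = 6.130.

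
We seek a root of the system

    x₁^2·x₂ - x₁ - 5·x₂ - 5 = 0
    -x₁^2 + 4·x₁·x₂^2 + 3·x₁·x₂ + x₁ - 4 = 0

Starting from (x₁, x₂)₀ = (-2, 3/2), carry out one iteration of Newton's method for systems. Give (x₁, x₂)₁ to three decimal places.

(-2.429, 0.002)

At (-2, 3/2): F = (-4.500, -37.000).
Jacobian J = [[2·x₁·x₂ - 1, x₁^2 - 5], [-2·x₁ + 4·x₂^2 + 3·x₂ + 1, 8·x₁·x₂ + 3·x₁]].
At the point, J = [[-7.000, -1.000], [18.500, -30.000]] (det J = 228.500).
Solving J·Δ = −F gives Δ = (-0.429, -1.498).
Then the next iterate is (x₁, x₂)₁ = (-2.429, 0.002).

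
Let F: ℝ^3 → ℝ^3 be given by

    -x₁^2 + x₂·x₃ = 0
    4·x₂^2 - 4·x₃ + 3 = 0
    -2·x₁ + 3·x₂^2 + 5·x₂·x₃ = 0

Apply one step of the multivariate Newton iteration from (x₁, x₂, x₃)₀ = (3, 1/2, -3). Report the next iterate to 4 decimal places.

(1.5793, 0.5096, 1.0096)

At (3, 1/2, -3): F = (-10.5000, 16.0000, -12.7500).
Jacobian J = [[-2·x₁, x₃, x₂], [0, 8·x₂, -4], [-2, 6·x₂ + 5·x₃, 5·x₂]].
At the point, J = [[-6.0000, -3.0000, 0.5000], [0.0000, 4.0000, -4.0000], [-2.0000, -12.0000, 2.5000]] (det J = 208.0000).
Solving J·Δ = −F gives Δ = (-1.4207, 0.0096, 4.0096).
Then the next iterate is (x₁, x₂, x₃)₁ = (1.5793, 0.5096, 1.0096).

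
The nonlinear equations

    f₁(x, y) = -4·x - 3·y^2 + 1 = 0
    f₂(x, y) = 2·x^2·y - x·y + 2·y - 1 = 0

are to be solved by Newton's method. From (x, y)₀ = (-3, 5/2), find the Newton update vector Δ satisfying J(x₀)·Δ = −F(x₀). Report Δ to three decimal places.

(1.234, -0.712)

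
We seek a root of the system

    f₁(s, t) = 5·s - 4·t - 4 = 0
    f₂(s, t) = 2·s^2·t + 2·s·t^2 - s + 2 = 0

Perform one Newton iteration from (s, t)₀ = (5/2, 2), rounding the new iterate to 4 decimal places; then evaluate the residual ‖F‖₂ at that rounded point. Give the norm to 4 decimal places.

13.3814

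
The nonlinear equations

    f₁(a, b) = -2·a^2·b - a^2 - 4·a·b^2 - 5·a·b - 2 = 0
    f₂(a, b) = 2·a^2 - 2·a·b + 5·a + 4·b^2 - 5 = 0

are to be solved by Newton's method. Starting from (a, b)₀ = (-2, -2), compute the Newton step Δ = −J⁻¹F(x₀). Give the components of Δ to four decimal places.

At (-2, -2): F = (22.0000, 1.0000).
Jacobian J = [[-4·a·b - 2·a - 4·b^2 - 5·b, -2·a^2 - 8·a·b - 5·a], [4·a - 2·b + 5, -2·a + 8·b]].
At the point, J = [[-18.0000, -30.0000], [1.0000, -12.0000]] (det J = 246.0000).
Solving J·Δ = −F gives Δ = (0.9512, 0.1626).

(0.9512, 0.1626)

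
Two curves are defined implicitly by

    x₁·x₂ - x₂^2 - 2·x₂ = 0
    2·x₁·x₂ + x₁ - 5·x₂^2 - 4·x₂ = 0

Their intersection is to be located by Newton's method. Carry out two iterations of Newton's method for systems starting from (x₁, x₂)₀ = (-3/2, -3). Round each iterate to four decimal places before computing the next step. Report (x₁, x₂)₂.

At (-3/2, -3): F = (1.5000, -25.5000).
Jacobian J = [[x₂, x₁ - 2·x₂ - 2], [2·x₂ + 1, 2·x₁ - 10·x₂ - 4]].
At the point, J = [[-3.0000, 2.5000], [-5.0000, 23.0000]] (det J = -56.5000).
Solving J·Δ = −F gives Δ = (1.7389, 1.4867).
Then the next iterate is (x₁, x₂)₁ = (0.2389, -1.5133).
Round to (0.2389, -1.5133) and repeat: F = (0.374996, -5.881339), J = [[-1.5133, 1.2655], [-2.0266, 11.6108]].
Δ = (0.7861, 0.6438), so (x₁, x₂)₂ = (1.0250, -0.8695).

(1.0250, -0.8695)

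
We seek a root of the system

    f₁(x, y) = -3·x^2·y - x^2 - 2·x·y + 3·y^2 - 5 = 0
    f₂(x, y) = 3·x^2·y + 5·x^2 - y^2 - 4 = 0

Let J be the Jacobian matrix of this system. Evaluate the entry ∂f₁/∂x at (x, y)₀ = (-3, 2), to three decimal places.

38.000

∂f₁/∂x = -6·x·y - 2·x - 2·y.
At (-3, 2) this is 38.000.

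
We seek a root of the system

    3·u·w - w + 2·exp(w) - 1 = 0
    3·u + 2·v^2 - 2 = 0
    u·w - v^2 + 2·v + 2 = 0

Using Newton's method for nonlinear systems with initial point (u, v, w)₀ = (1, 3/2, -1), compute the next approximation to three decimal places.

At (1, 3/2, -1): F = (-2.26424, 5.500, 1.750).
Jacobian J = [[3·w, 0, 3·u + 2·exp(w) - 1], [3, 4·v, 0], [w, -2·v + 2, u]].
At the point, J = [[-3.000, 0.000, 2.73576], [3.000, 6.000, 0.000], [-1.000, -1.000, 1.000]] (det J = -9.79272).
Solving J·Δ = −F gives Δ = (-5.857, 2.012, -5.595).
Then the next iterate is (u, v, w)₁ = (-4.857, 3.512, -6.595).

(-4.857, 3.512, -6.595)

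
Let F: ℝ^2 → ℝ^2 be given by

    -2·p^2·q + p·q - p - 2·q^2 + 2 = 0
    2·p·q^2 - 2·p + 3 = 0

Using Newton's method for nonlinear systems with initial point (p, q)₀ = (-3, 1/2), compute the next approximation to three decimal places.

At (-3, 1/2): F = (-6.000, 7.500).
Jacobian J = [[-4·p·q + q - 1, -2·p^2 + p - 4·q], [2·q^2 - 2, 4·p·q]].
At the point, J = [[5.500, -23.000], [-1.500, -6.000]] (det J = -67.500).
Solving J·Δ = −F gives Δ = (3.089, 0.478).
Then the next iterate is (p, q)₁ = (0.089, 0.978).

(0.089, 0.978)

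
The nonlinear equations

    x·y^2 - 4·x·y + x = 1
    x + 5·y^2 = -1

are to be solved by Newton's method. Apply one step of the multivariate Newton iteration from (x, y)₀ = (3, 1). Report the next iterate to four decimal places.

(1.8571, 0.2143)

At (3, 1): F = (-7.0000, 9.0000).
Jacobian J = [[y^2 - 4·y + 1, 2·x·y - 4·x], [1, 10·y]].
At the point, J = [[-2.0000, -6.0000], [1.0000, 10.0000]] (det J = -14.0000).
Solving J·Δ = −F gives Δ = (-1.1429, -0.7857).
Then the next iterate is (x, y)₁ = (1.8571, 0.2143).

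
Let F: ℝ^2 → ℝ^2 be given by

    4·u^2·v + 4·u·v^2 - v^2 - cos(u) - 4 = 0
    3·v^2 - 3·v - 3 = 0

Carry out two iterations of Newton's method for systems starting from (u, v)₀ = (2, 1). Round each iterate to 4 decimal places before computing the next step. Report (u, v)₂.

(0.7146, 1.6667)

At (2, 1): F = (19.416147, -3.0000).
Jacobian J = [[8·u·v + 4·v^2 + sin(u), 4·u^2 + 8·u·v - 2·v], [0, 6·v - 3]].
At the point, J = [[20.909297, 30.0000], [0.0000, 3.0000]] (det J = 62.727892).
Solving J·Δ = −F gives Δ = (-2.3634, 1.0000).
Then the next iterate is (u, v)₁ = (-0.3634, 2.0000).
Round to (-0.3634, 2.0000) and repeat: F = (-13.692617, 3.0000), J = [[9.830146, -9.286162], [0.0000, 9.0000]].
Δ = (1.0780, -0.3333), so (u, v)₂ = (0.7146, 1.6667).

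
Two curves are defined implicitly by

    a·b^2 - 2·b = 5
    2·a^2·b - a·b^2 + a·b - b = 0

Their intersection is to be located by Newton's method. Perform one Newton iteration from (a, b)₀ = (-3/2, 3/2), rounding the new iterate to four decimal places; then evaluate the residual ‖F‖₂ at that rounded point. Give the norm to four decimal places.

5.1778

At (-3/2, 3/2): F = (-11.3750, 6.3750).
Jacobian J = [[b^2, 2·a·b - 2], [4·a·b - b^2 + b, 2·a^2 - 2·a·b + a - 1]].
At the point, J = [[2.2500, -6.5000], [-9.7500, 6.5000]] (det J = -48.7500).
Solving J·Δ = −F gives Δ = (-0.6667, -1.9808).
Then the next iterate is (a, b)₁ = (-2.1667, -0.4808).
Re-evaluating at (-2.1667, -0.4808): F = (-4.539273, -2.490894), so ‖F‖₂ = 5.1778.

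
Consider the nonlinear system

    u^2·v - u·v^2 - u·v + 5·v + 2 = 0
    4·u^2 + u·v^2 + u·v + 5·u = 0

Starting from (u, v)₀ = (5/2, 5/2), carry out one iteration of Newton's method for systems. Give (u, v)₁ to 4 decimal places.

At (5/2, 5/2): F = (8.2500, 59.3750).
Jacobian J = [[2·u·v - v^2 - v, u^2 - 2·u·v - u + 5], [8·u + v^2 + v + 5, 2·u·v + u]].
At the point, J = [[3.7500, -3.7500], [33.7500, 15.0000]] (det J = 182.8125).
Solving J·Δ = −F gives Δ = (-1.8949, 0.3051).
Then the next iterate is (u, v)₁ = (0.6051, 2.8051).

(0.6051, 2.8051)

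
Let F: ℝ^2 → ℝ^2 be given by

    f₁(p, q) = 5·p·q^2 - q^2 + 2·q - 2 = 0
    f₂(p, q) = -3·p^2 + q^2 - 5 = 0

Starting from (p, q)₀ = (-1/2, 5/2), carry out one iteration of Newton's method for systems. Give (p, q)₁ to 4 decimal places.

(-0.0727, 2.1436)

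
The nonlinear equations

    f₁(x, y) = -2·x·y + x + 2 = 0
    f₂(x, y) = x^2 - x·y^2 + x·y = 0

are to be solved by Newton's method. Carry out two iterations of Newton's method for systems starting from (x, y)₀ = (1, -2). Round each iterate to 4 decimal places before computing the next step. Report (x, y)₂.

At (1, -2): F = (7.0000, -5.0000).
Jacobian J = [[-2·y + 1, -2·x], [2·x - y^2 + y, -2·x·y + x]].
At the point, J = [[5.0000, -2.0000], [-4.0000, 5.0000]] (det J = 17.0000).
Solving J·Δ = −F gives Δ = (-1.4706, -0.1765).
Then the next iterate is (x, y)₁ = (-0.4706, -2.1765).
Round to (-0.4706, -2.1765) and repeat: F = (-0.519122, 3.475029), J = [[5.3530, 0.9412], [-7.854852, -2.519122]].
Δ = (-0.3222, 2.3842), so (x, y)₂ = (-0.7928, 0.2077).

(-0.7928, 0.2077)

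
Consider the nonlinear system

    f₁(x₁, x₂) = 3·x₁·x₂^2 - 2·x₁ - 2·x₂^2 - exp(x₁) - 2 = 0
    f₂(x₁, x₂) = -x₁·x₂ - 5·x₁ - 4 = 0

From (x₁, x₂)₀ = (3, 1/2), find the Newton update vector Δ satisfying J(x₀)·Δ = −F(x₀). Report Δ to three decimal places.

At (3, 1/2): F = (-26.33554, -20.500).
Jacobian J = [[3·x₂^2 - exp(x₁) - 2, 6·x₁·x₂ - 4·x₂], [-x₂ - 5, -x₁]].
At the point, J = [[-21.33554, 7.000], [-5.500, -3.000]] (det J = 102.50661).
Solving J·Δ = −F gives Δ = (-2.171, -2.854).

(-2.171, -2.854)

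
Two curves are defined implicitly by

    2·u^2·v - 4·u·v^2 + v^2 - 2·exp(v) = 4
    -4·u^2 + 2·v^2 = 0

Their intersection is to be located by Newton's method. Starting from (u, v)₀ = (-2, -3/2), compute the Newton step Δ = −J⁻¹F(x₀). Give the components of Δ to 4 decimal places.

(0.8407, 0.3253)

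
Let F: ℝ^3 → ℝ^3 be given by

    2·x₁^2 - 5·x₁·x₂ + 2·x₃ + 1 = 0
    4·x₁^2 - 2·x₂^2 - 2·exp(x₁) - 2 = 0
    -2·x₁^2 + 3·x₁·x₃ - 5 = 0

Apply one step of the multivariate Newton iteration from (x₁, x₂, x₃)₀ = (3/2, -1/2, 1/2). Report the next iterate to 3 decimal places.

(1.307, 1.025, 1.918)

At (3/2, -1/2, 1/2): F = (10.250, -2.46338, -7.250).
Jacobian J = [[4·x₁ - 5·x₂, -5·x₁, 2], [8·x₁ - 2·exp(x₁), -4·x₂, 0], [-4·x₁ + 3·x₃, 0, 3·x₁]].
At the point, J = [[8.500, -7.500, 2.000], [3.03662, 2.000, 0.000], [-4.500, 0.000, 4.500]] (det J = 196.98599).
Solving J·Δ = −F gives Δ = (-0.193, 1.525, 1.418).
Then the next iterate is (x₁, x₂, x₃)₁ = (1.307, 1.025, 1.918).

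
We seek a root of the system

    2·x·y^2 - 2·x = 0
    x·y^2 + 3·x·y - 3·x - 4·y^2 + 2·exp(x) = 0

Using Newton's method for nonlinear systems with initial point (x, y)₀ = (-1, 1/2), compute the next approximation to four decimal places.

(-0.0860, 0.5645)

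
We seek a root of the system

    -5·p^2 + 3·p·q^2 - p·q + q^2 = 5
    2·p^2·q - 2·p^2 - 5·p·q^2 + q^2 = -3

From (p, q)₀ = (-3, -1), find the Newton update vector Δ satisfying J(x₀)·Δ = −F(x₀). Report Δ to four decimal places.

At (-3, -1): F = (-61.0000, -17.0000).
Jacobian J = [[-10·p + 3·q^2 - q, 6·p·q - p + 2·q], [4·p·q - 4·p - 5·q^2, 2·p^2 - 10·p·q + 2·q]].
At the point, J = [[34.0000, 19.0000], [19.0000, -14.0000]] (det J = -837.0000).
Solving J·Δ = −F gives Δ = (1.4062, 0.6941).

(1.4062, 0.6941)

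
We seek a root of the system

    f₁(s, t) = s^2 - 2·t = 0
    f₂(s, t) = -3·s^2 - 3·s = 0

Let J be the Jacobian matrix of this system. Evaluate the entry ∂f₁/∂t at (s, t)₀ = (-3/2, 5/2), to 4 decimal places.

∂f₁/∂t = -2.
At (-3/2, 5/2) this is -2.0000.

-2.0000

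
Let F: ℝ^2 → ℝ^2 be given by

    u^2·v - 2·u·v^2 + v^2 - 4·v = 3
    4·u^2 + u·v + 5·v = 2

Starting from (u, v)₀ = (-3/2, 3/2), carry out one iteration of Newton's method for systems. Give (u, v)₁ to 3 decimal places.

At (-3/2, 3/2): F = (3.375, 12.250).
Jacobian J = [[2·u·v - 2·v^2, u^2 - 4·u·v + 2·v - 4], [8·u + v, u + 5]].
At the point, J = [[-9.000, 10.250], [-10.500, 3.500]] (det J = 76.125).
Solving J·Δ = −F gives Δ = (1.494, 0.983).
Then the next iterate is (u, v)₁ = (-0.006, 2.483).

(-0.006, 2.483)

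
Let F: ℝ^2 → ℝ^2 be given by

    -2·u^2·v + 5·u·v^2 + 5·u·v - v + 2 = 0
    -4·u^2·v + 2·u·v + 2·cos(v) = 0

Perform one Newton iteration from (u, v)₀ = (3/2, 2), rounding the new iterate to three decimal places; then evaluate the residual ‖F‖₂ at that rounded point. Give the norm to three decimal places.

10.978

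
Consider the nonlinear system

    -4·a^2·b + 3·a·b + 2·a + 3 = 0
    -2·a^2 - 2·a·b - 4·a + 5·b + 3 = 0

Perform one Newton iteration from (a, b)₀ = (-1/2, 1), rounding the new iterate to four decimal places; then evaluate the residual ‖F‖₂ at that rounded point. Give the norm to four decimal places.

At (-1/2, 1): F = (-0.5000, 10.5000).
Jacobian J = [[-8·a·b + 3·b + 2, -4·a^2 + 3·a], [-4·a - 2·b - 4, -2·a + 5]].
At the point, J = [[9.0000, -2.5000], [-4.0000, 6.0000]] (det J = 44.0000).
Solving J·Δ = −F gives Δ = (-0.5284, -2.1023).
Then the next iterate is (a, b)₁ = (-1.0284, -1.1023).
Re-evaluating at (-1.0284, -1.1023): F = (9.007215, -2.780324), so ‖F‖₂ = 9.4266.

9.4266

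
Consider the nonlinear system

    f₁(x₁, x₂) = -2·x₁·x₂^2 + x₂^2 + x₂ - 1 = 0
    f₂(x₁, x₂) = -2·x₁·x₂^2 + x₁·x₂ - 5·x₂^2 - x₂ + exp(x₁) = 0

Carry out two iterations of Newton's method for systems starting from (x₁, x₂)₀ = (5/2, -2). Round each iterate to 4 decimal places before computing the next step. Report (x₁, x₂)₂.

At (5/2, -2): F = (-19.0000, -30.817506).
Jacobian J = [[-2·x₂^2, -4·x₁·x₂ + 2·x₂ + 1], [-2·x₂^2 + x₂ + exp(x₁), -4·x₁·x₂ + x₁ - 10·x₂ - 1]].
At the point, J = [[-8.0000, 17.0000], [2.182494, 41.5000]] (det J = -369.102397).
Solving J·Δ = −F gives Δ = (-0.7169, 0.7803).
Then the next iterate is (x₁, x₂)₁ = (1.7831, -1.2197).
Round to (1.7831, -1.2197) and repeat: F = (-6.037354, -7.750542), J = [[-2.975336, 7.259988], [1.753231, 21.679488]].
Δ = (-0.9662, 0.4356), so (x₁, x₂)₂ = (0.8169, -0.7841).

(0.8169, -0.7841)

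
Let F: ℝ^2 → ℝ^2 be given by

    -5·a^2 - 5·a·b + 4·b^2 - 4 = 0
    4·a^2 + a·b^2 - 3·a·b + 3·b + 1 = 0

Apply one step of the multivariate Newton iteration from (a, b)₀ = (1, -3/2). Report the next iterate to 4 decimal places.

(0.6099, -1.0015)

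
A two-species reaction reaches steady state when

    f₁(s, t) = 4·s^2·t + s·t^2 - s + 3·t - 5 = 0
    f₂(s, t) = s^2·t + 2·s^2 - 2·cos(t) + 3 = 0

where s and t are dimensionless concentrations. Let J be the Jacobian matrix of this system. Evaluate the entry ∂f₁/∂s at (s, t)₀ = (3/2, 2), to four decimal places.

∂f₁/∂s = 8·s·t + t^2 - 1.
At (3/2, 2) this is 27.0000.

27.0000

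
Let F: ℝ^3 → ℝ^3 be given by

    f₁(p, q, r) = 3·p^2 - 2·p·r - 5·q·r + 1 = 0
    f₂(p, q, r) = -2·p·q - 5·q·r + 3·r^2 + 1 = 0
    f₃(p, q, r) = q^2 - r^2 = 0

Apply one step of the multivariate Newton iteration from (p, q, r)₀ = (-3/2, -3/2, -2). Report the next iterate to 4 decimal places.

At (-3/2, -3/2, -2): F = (-13.2500, -6.5000, -1.7500).
Jacobian J = [[6·p - 2·r, -5·r, -2·p - 5·q], [-2·q, -2·p - 5·r, -5·q + 6·r], [0, 2·q, -2·r]].
At the point, J = [[-5.0000, 10.0000, 10.5000], [3.0000, 13.0000, -4.5000], [0.0000, -3.0000, 4.0000]] (det J = -407.0000).
Solving J·Δ = −F gives Δ = (0.6689, 0.6714, 0.9410).
Then the next iterate is (p, q, r)₁ = (-0.8311, -0.8286, -1.0590).

(-0.8311, -0.8286, -1.0590)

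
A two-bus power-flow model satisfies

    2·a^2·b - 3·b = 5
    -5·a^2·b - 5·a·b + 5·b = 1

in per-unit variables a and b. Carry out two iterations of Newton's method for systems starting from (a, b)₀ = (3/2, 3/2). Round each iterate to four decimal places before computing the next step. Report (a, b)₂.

(1.4323, -1.6036)

At (3/2, 3/2): F = (-2.7500, -21.6250).
Jacobian J = [[4·a·b, 2·a^2 - 3], [-10·a·b - 5·b, -5·a^2 - 5·a + 5]].
At the point, J = [[9.0000, 1.5000], [-30.0000, -13.7500]] (det J = -78.7500).
Solving J·Δ = −F gives Δ = (0.8921, -3.5190).
Then the next iterate is (a, b)₁ = (2.3921, -2.0190).
Round to (2.3921, -2.0190) and repeat: F = (-22.049011, 70.818277), J = [[-19.318600, 8.444285], [58.391499, -35.571212]].
Δ = (-0.9598, 0.4154), so (a, b)₂ = (1.4323, -1.6036).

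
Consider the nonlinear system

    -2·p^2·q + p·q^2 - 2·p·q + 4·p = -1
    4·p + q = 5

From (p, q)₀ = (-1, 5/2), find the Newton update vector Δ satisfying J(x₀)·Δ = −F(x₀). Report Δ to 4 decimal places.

(1.1844, 1.7624)

At (-1, 5/2): F = (-9.2500, -6.5000).
Jacobian J = [[-4·p·q + q^2 - 2·q + 4, -2·p^2 + 2·p·q - 2·p], [4, 1]].
At the point, J = [[15.2500, -5.0000], [4.0000, 1.0000]] (det J = 35.2500).
Solving J·Δ = −F gives Δ = (1.1844, 1.7624).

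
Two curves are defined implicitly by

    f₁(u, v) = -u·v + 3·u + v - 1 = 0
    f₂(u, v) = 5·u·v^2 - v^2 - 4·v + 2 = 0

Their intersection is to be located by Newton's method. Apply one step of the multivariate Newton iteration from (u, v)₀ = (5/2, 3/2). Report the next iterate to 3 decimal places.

(-0.094, 1.740)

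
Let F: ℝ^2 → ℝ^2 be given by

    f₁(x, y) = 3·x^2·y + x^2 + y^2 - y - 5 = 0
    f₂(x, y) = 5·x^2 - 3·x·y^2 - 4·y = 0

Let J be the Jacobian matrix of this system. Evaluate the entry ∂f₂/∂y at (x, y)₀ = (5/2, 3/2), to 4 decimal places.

-26.5000

∂f₂/∂y = -6·x·y - 4.
At (5/2, 3/2) this is -26.5000.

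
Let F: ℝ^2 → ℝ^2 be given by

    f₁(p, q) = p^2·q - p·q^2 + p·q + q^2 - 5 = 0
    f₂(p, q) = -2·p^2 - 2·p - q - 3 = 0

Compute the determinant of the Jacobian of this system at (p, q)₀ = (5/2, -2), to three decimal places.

193.000

J = [[2·p·q - q^2 + q, p^2 - 2·p·q + p + 2·q], [-4·p - 2, -1]].
At the point, J = [[-16.000, 14.750], [-12.000, -1.000]].
det J = 193.000.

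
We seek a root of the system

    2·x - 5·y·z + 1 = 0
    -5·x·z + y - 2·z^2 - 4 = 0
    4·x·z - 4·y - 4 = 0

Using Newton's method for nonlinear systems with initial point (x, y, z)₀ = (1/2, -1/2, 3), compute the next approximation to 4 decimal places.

(0.6255, -0.2131, 0.8210)

At (1/2, -1/2, 3): F = (9.5000, -30.0000, 4.0000).
Jacobian J = [[2, -5·z, -5·y], [-5·z, 1, -5·x - 4·z], [4·z, -4, 4·x]].
At the point, J = [[2.0000, -15.0000, 2.5000], [-15.0000, 1.0000, -14.5000], [12.0000, -4.0000, 2.0000]] (det J = 2168.0000).
Solving J·Δ = −F gives Δ = (0.1255, 0.2869, -2.1790).
Then the next iterate is (x, y, z)₁ = (0.6255, -0.2131, 0.8210).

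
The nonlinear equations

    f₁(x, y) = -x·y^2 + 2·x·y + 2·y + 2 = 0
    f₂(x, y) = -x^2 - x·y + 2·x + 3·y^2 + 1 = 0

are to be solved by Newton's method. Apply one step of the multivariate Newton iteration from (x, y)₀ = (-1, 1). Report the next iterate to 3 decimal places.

(-18.000, 8.000)

At (-1, 1): F = (3.000, 2.000).
Jacobian J = [[-y^2 + 2·y, -2·x·y + 2·x + 2], [-2·x - y + 2, -x + 6·y]].
At the point, J = [[1.000, 2.000], [3.000, 7.000]] (det J = 1.000).
Solving J·Δ = −F gives Δ = (-17.000, 7.000).
Then the next iterate is (x, y)₁ = (-18.000, 8.000).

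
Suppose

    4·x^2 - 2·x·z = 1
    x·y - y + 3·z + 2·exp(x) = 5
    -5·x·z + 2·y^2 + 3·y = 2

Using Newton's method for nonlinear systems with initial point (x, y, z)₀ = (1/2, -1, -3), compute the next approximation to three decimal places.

At (1/2, -1, -3): F = (3.000, -10.20256, 4.500).
Jacobian J = [[8·x - 2·z, 0, -2·x], [y + 2·exp(x), x - 1, 3], [-5·z, 4·y + 3, -5·x]].
At the point, J = [[10.000, 0.000, -1.000], [2.29744, -0.500, 3.000], [15.000, -1.000, -2.500]] (det J = 37.29744).
Solving J·Δ = −F gives Δ = (-0.008, -2.920, 2.920).
Then the next iterate is (x, y, z)₁ = (0.492, -3.920, -0.080).

(0.492, -3.920, -0.080)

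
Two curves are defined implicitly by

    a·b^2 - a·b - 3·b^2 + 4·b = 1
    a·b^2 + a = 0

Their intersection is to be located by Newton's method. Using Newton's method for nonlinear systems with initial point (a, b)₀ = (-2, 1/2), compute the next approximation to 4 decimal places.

At (-2, 1/2): F = (0.7500, -2.5000).
Jacobian J = [[b^2 - b, 2·a·b - a - 6·b + 4], [b^2 + 1, 2·a·b]].
At the point, J = [[-0.2500, 1.0000], [1.2500, -2.0000]] (det J = -0.7500).
Solving J·Δ = −F gives Δ = (1.3333, -0.4167).
Then the next iterate is (a, b)₁ = (-0.6667, 0.0833).

(-0.6667, 0.0833)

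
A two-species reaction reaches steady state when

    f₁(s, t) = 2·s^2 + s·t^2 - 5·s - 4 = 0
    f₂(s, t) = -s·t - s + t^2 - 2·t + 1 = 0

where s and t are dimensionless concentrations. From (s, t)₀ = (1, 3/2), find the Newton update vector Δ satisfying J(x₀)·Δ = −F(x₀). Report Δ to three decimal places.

(-0.900, 1.958)

At (1, 3/2): F = (-4.750, -2.250).
Jacobian J = [[4·s + t^2 - 5, 2·s·t], [-t - 1, -s + 2·t - 2]].
At the point, J = [[1.250, 3.000], [-2.500, 0.000]] (det J = 7.500).
Solving J·Δ = −F gives Δ = (-0.900, 1.958).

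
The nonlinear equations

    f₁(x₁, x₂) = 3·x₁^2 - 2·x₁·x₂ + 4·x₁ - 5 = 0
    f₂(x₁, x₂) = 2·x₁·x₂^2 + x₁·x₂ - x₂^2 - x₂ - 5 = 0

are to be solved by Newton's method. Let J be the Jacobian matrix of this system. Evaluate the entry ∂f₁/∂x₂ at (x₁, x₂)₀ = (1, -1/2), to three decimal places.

-2.000

∂f₁/∂x₂ = -2·x₁.
At (1, -1/2) this is -2.000.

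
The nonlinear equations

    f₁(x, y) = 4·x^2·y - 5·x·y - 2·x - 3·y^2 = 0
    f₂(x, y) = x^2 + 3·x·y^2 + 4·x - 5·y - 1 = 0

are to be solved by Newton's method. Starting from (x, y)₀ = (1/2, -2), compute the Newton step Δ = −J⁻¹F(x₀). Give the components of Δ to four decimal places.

At (1/2, -2): F = (-10.0000, 17.2500).
Jacobian J = [[8·x·y - 5·y - 2, 4·x^2 - 5·x - 6·y], [2·x + 3·y^2 + 4, 6·x·y - 5]].
At the point, J = [[0.0000, 10.5000], [17.0000, -11.0000]] (det J = -178.5000).
Solving J·Δ = −F gives Δ = (-0.3985, 0.9524).

(-0.3985, 0.9524)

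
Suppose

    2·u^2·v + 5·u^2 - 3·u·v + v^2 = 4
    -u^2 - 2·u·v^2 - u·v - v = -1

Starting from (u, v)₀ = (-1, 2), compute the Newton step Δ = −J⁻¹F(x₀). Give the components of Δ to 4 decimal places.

At (-1, 2): F = (15.0000, 8.0000).
Jacobian J = [[4·u·v + 10·u - 3·v, 2·u^2 - 3·u + 2·v], [-2·u - 2·v^2 - v, -4·u·v - u - 1]].
At the point, J = [[-24.0000, 9.0000], [-8.0000, 8.0000]] (det J = -120.0000).
Solving J·Δ = −F gives Δ = (0.4000, -0.6000).

(0.4000, -0.6000)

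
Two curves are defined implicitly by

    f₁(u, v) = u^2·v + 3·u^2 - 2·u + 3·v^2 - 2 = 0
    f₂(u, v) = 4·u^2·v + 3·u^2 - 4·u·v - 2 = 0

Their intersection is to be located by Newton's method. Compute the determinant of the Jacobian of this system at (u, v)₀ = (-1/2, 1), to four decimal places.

50.7500

J = [[2·u·v + 6·u - 2, u^2 + 6·v], [8·u·v + 6·u - 4·v, 4·u^2 - 4·u]].
At the point, J = [[-6.0000, 6.2500], [-11.0000, 3.0000]].
det J = 50.7500.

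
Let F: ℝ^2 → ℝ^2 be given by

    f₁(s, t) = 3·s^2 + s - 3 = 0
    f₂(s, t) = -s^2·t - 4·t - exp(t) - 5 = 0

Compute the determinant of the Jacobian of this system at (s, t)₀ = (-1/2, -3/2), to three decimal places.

8.946

J = [[6·s + 1, 0], [-2·s·t, -s^2 - exp(t) - 4]].
At the point, J = [[-2.000, 0.000], [-1.500, -4.47313]].
det J = 8.946.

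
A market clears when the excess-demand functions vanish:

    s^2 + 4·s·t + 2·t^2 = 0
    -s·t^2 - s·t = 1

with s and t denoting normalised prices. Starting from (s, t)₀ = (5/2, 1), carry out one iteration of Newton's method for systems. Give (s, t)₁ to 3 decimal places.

At (5/2, 1): F = (18.250, -6.000).
Jacobian J = [[2·s + 4·t, 4·s + 4·t], [-t^2 - t, -2·s·t - s]].
At the point, J = [[9.000, 14.000], [-2.000, -7.500]] (det J = -39.500).
Solving J·Δ = −F gives Δ = (-1.339, -0.443).
Then the next iterate is (s, t)₁ = (1.161, 0.557).

(1.161, 0.557)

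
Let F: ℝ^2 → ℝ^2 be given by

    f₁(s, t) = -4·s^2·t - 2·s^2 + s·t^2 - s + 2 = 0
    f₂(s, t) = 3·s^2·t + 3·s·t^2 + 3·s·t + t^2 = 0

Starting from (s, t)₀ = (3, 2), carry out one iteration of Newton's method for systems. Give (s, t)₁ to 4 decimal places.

At (3, 2): F = (-79.0000, 112.0000).
Jacobian J = [[-8·s·t - 4·s + t^2 - 1, -4·s^2 + 2·s·t], [6·s·t + 3·t^2 + 3·t, 3·s^2 + 6·s·t + 3·s + 2·t]].
At the point, J = [[-57.0000, -24.0000], [54.0000, 76.0000]] (det J = -3036.0000).
Solving J·Δ = −F gives Δ = (-1.0922, -0.6976).
Then the next iterate is (s, t)₁ = (1.9078, 1.3024).

(1.9078, 1.3024)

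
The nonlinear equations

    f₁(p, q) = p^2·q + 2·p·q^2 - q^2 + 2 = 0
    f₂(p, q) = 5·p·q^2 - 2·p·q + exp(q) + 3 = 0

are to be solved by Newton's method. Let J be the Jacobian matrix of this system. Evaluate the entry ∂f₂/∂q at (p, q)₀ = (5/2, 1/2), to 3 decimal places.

9.149

∂f₂/∂q = 10·p·q - 2·p + exp(q).
At (5/2, 1/2) this is 9.149.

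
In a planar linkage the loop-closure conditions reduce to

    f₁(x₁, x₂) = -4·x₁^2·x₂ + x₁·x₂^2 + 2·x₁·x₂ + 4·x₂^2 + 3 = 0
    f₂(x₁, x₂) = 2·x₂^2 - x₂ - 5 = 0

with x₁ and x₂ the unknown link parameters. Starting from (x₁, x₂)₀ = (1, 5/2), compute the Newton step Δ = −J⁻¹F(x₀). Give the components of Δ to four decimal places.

At (1, 5/2): F = (29.2500, 5.0000).
Jacobian J = [[-8·x₁·x₂ + x₂^2 + 2·x₂, -4·x₁^2 + 2·x₁·x₂ + 2·x₁ + 8·x₂], [0, 4·x₂ - 1]].
At the point, J = [[-8.7500, 23.0000], [0.0000, 9.0000]] (det J = -78.7500).
Solving J·Δ = −F gives Δ = (1.8825, -0.5556).

(1.8825, -0.5556)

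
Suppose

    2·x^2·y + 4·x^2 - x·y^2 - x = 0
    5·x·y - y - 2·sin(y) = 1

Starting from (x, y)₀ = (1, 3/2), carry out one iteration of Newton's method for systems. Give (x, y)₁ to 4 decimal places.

(0.6432, 1.4147)

At (1, 3/2): F = (3.7500, 3.005010).
Jacobian J = [[4·x·y + 8·x - y^2 - 1, 2·x^2 - 2·x·y], [5·y, 5·x - 2·cos(y) - 1]].
At the point, J = [[10.7500, -1.0000], [7.5000, 3.858526]] (det J = 48.979150).
Solving J·Δ = −F gives Δ = (-0.3568, -0.0853).
Then the next iterate is (x, y)₁ = (0.6432, 1.4147).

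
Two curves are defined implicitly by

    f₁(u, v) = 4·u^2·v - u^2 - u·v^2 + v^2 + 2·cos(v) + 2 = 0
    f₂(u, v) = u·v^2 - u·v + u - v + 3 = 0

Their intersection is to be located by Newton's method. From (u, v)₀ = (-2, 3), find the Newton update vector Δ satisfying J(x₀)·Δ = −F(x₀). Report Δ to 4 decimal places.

(0.8910, -0.7057)

At (-2, 3): F = (71.020015, -14.0000).
Jacobian J = [[8·u·v - 2·u - v^2, 4·u^2 - 2·u·v + 2·v - 2·sin(v)], [v^2 - v + 1, 2·u·v - u - 1]].
At the point, J = [[-53.0000, 33.717760], [7.0000, -11.0000]] (det J = 346.975680).
Solving J·Δ = −F gives Δ = (0.8910, -0.7057).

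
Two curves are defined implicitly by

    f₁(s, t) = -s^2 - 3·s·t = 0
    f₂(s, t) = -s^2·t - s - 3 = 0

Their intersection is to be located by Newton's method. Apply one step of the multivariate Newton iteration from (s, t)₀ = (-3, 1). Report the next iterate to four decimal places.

At (-3, 1): F = (0.0000, -9.0000).
Jacobian J = [[-2·s - 3·t, -3·s], [-2·s·t - 1, -s^2]].
At the point, J = [[3.0000, 9.0000], [5.0000, -9.0000]] (det J = -72.0000).
Solving J·Δ = −F gives Δ = (1.1250, -0.3750).
Then the next iterate is (s, t)₁ = (-1.8750, 0.6250).

(-1.8750, 0.6250)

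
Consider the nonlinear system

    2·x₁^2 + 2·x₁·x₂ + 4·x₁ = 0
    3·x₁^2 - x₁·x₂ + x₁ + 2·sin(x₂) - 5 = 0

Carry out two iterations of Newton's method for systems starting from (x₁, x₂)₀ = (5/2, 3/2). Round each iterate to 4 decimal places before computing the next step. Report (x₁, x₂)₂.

At (5/2, 3/2): F = (30.0000, 14.494990).
Jacobian J = [[4·x₁ + 2·x₂ + 4, 2·x₁], [6·x₁ - x₂ + 1, -x₁ + 2·cos(x₂)]].
At the point, J = [[17.0000, 5.0000], [14.5000, -2.358526]] (det J = -112.594935).
Solving J·Δ = −F gives Δ = (-1.2721, -1.6749).
Then the next iterate is (x₁, x₂)₁ = (1.2279, -0.1749).
Round to (1.2279, -0.1749) and repeat: F = (7.497557, 0.617856), J = [[8.5618, 2.4558], [8.5423, 0.741588]].
Δ = (0.2764, -4.0165), so (x₁, x₂)₂ = (1.5043, -4.1914).

(1.5043, -4.1914)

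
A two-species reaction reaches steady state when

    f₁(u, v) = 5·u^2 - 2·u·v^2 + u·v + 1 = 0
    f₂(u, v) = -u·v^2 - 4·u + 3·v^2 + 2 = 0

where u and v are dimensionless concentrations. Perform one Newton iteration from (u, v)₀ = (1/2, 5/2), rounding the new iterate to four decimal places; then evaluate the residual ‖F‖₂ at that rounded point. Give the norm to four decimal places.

4.1429

At (1/2, 5/2): F = (-2.7500, 15.6250).
Jacobian J = [[10·u - 2·v^2 + v, -4·u·v + u], [-v^2 - 4, -2·u·v + 6·v]].
At the point, J = [[-5.0000, -4.5000], [-10.2500, 12.5000]] (det J = -108.6250).
Solving J·Δ = −F gives Δ = (0.3308, -0.9787).
Then the next iterate is (u, v)₁ = (0.8308, 1.5213).
Re-evaluating at (0.8308, 1.5213): F = (1.869509, 3.697096), so ‖F‖₂ = 4.1429.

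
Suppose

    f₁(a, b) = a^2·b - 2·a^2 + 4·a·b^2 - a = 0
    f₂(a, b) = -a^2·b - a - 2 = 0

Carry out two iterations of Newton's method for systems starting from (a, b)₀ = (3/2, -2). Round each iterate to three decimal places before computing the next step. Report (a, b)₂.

(1.698, -1.277)

At (3/2, -2): F = (13.500, 1.000).
Jacobian J = [[2·a·b - 4·a + 4·b^2 - 1, a^2 + 8·a·b], [-2·a·b - 1, -a^2]].
At the point, J = [[3.000, -21.750], [5.000, -2.250]] (det J = 102.000).
Solving J·Δ = −F gives Δ = (0.085, 0.632).
Then the next iterate is (a, b)₁ = (1.585, -1.368).
Round to (1.585, -1.368) and repeat: F = (1.81865, -0.14828), J = [[-4.19086, -14.83402], [3.33656, -2.51222]].
Δ = (0.113, 0.091), so (a, b)₂ = (1.698, -1.277).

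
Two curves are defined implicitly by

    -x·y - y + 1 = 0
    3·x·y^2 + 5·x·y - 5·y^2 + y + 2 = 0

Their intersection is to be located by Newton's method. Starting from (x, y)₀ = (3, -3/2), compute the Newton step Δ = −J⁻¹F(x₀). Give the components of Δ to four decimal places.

(8.0000, 4.7500)

At (3, -3/2): F = (7.0000, -13.0000).
Jacobian J = [[-y, -x - 1], [3·y^2 + 5·y, 6·x·y + 5·x - 10·y + 1]].
At the point, J = [[1.5000, -4.0000], [-0.7500, 4.0000]] (det J = 3.0000).
Solving J·Δ = −F gives Δ = (8.0000, 4.7500).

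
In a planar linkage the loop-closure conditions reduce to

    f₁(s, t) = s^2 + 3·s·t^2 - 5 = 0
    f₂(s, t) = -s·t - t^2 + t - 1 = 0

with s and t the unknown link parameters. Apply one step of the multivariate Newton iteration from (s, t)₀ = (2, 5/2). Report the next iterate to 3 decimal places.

At (2, 5/2): F = (36.500, -9.750).
Jacobian J = [[2·s + 3·t^2, 6·s·t], [-t, -s - 2·t + 1]].
At the point, J = [[22.750, 30.000], [-2.500, -6.000]] (det J = -61.500).
Solving J·Δ = −F gives Δ = (1.195, -2.123).
Then the next iterate is (s, t)₁ = (3.195, 0.377).

(3.195, 0.377)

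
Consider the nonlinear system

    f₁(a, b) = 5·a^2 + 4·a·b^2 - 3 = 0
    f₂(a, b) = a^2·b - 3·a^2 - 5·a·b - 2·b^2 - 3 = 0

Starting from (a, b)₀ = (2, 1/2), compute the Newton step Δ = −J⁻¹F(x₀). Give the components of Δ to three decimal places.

(-0.059, -2.221)

At (2, 1/2): F = (19.000, -18.500).
Jacobian J = [[10·a + 4·b^2, 8·a·b], [2·a·b - 6·a - 5·b, a^2 - 5·a - 4·b]].
At the point, J = [[21.000, 8.000], [-12.500, -8.000]] (det J = -68.000).
Solving J·Δ = −F gives Δ = (-0.059, -2.221).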